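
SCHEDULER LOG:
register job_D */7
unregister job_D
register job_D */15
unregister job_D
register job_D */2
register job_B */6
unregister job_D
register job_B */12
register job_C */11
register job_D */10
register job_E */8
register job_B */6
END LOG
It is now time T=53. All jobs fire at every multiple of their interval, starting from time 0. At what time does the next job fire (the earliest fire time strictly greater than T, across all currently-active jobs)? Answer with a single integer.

Op 1: register job_D */7 -> active={job_D:*/7}
Op 2: unregister job_D -> active={}
Op 3: register job_D */15 -> active={job_D:*/15}
Op 4: unregister job_D -> active={}
Op 5: register job_D */2 -> active={job_D:*/2}
Op 6: register job_B */6 -> active={job_B:*/6, job_D:*/2}
Op 7: unregister job_D -> active={job_B:*/6}
Op 8: register job_B */12 -> active={job_B:*/12}
Op 9: register job_C */11 -> active={job_B:*/12, job_C:*/11}
Op 10: register job_D */10 -> active={job_B:*/12, job_C:*/11, job_D:*/10}
Op 11: register job_E */8 -> active={job_B:*/12, job_C:*/11, job_D:*/10, job_E:*/8}
Op 12: register job_B */6 -> active={job_B:*/6, job_C:*/11, job_D:*/10, job_E:*/8}
  job_B: interval 6, next fire after T=53 is 54
  job_C: interval 11, next fire after T=53 is 55
  job_D: interval 10, next fire after T=53 is 60
  job_E: interval 8, next fire after T=53 is 56
Earliest fire time = 54 (job job_B)

Answer: 54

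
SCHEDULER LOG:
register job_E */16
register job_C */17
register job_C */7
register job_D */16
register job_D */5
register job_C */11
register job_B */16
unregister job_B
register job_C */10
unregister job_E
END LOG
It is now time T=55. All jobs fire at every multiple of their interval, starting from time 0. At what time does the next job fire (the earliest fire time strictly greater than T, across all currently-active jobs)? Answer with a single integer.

Answer: 60

Derivation:
Op 1: register job_E */16 -> active={job_E:*/16}
Op 2: register job_C */17 -> active={job_C:*/17, job_E:*/16}
Op 3: register job_C */7 -> active={job_C:*/7, job_E:*/16}
Op 4: register job_D */16 -> active={job_C:*/7, job_D:*/16, job_E:*/16}
Op 5: register job_D */5 -> active={job_C:*/7, job_D:*/5, job_E:*/16}
Op 6: register job_C */11 -> active={job_C:*/11, job_D:*/5, job_E:*/16}
Op 7: register job_B */16 -> active={job_B:*/16, job_C:*/11, job_D:*/5, job_E:*/16}
Op 8: unregister job_B -> active={job_C:*/11, job_D:*/5, job_E:*/16}
Op 9: register job_C */10 -> active={job_C:*/10, job_D:*/5, job_E:*/16}
Op 10: unregister job_E -> active={job_C:*/10, job_D:*/5}
  job_C: interval 10, next fire after T=55 is 60
  job_D: interval 5, next fire after T=55 is 60
Earliest fire time = 60 (job job_C)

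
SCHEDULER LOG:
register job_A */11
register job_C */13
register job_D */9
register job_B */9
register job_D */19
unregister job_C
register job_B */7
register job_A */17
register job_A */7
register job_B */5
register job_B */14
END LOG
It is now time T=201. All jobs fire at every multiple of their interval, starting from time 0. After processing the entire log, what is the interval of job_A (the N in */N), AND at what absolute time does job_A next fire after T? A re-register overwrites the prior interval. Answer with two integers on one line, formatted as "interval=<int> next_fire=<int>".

Op 1: register job_A */11 -> active={job_A:*/11}
Op 2: register job_C */13 -> active={job_A:*/11, job_C:*/13}
Op 3: register job_D */9 -> active={job_A:*/11, job_C:*/13, job_D:*/9}
Op 4: register job_B */9 -> active={job_A:*/11, job_B:*/9, job_C:*/13, job_D:*/9}
Op 5: register job_D */19 -> active={job_A:*/11, job_B:*/9, job_C:*/13, job_D:*/19}
Op 6: unregister job_C -> active={job_A:*/11, job_B:*/9, job_D:*/19}
Op 7: register job_B */7 -> active={job_A:*/11, job_B:*/7, job_D:*/19}
Op 8: register job_A */17 -> active={job_A:*/17, job_B:*/7, job_D:*/19}
Op 9: register job_A */7 -> active={job_A:*/7, job_B:*/7, job_D:*/19}
Op 10: register job_B */5 -> active={job_A:*/7, job_B:*/5, job_D:*/19}
Op 11: register job_B */14 -> active={job_A:*/7, job_B:*/14, job_D:*/19}
Final interval of job_A = 7
Next fire of job_A after T=201: (201//7+1)*7 = 203

Answer: interval=7 next_fire=203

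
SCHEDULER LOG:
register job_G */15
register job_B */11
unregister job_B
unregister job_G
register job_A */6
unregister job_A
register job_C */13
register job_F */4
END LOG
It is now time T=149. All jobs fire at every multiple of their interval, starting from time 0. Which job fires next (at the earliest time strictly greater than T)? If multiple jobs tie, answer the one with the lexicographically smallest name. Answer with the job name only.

Answer: job_F

Derivation:
Op 1: register job_G */15 -> active={job_G:*/15}
Op 2: register job_B */11 -> active={job_B:*/11, job_G:*/15}
Op 3: unregister job_B -> active={job_G:*/15}
Op 4: unregister job_G -> active={}
Op 5: register job_A */6 -> active={job_A:*/6}
Op 6: unregister job_A -> active={}
Op 7: register job_C */13 -> active={job_C:*/13}
Op 8: register job_F */4 -> active={job_C:*/13, job_F:*/4}
  job_C: interval 13, next fire after T=149 is 156
  job_F: interval 4, next fire after T=149 is 152
Earliest = 152, winner (lex tiebreak) = job_F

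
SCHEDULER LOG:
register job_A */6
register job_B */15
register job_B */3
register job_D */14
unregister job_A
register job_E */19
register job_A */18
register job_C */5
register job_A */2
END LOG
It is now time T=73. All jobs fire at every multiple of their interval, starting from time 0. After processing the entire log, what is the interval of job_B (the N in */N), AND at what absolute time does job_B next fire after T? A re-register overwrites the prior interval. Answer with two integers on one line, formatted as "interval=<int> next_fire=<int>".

Answer: interval=3 next_fire=75

Derivation:
Op 1: register job_A */6 -> active={job_A:*/6}
Op 2: register job_B */15 -> active={job_A:*/6, job_B:*/15}
Op 3: register job_B */3 -> active={job_A:*/6, job_B:*/3}
Op 4: register job_D */14 -> active={job_A:*/6, job_B:*/3, job_D:*/14}
Op 5: unregister job_A -> active={job_B:*/3, job_D:*/14}
Op 6: register job_E */19 -> active={job_B:*/3, job_D:*/14, job_E:*/19}
Op 7: register job_A */18 -> active={job_A:*/18, job_B:*/3, job_D:*/14, job_E:*/19}
Op 8: register job_C */5 -> active={job_A:*/18, job_B:*/3, job_C:*/5, job_D:*/14, job_E:*/19}
Op 9: register job_A */2 -> active={job_A:*/2, job_B:*/3, job_C:*/5, job_D:*/14, job_E:*/19}
Final interval of job_B = 3
Next fire of job_B after T=73: (73//3+1)*3 = 75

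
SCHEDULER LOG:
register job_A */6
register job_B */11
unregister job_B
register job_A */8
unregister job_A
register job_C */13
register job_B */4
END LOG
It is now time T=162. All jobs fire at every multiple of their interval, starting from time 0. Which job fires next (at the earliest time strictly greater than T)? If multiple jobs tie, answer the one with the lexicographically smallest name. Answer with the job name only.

Op 1: register job_A */6 -> active={job_A:*/6}
Op 2: register job_B */11 -> active={job_A:*/6, job_B:*/11}
Op 3: unregister job_B -> active={job_A:*/6}
Op 4: register job_A */8 -> active={job_A:*/8}
Op 5: unregister job_A -> active={}
Op 6: register job_C */13 -> active={job_C:*/13}
Op 7: register job_B */4 -> active={job_B:*/4, job_C:*/13}
  job_B: interval 4, next fire after T=162 is 164
  job_C: interval 13, next fire after T=162 is 169
Earliest = 164, winner (lex tiebreak) = job_B

Answer: job_B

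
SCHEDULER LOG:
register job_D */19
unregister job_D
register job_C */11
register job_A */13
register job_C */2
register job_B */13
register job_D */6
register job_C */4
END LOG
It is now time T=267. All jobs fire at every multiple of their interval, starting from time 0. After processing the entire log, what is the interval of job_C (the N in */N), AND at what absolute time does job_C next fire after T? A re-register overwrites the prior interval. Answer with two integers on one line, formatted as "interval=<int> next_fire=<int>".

Op 1: register job_D */19 -> active={job_D:*/19}
Op 2: unregister job_D -> active={}
Op 3: register job_C */11 -> active={job_C:*/11}
Op 4: register job_A */13 -> active={job_A:*/13, job_C:*/11}
Op 5: register job_C */2 -> active={job_A:*/13, job_C:*/2}
Op 6: register job_B */13 -> active={job_A:*/13, job_B:*/13, job_C:*/2}
Op 7: register job_D */6 -> active={job_A:*/13, job_B:*/13, job_C:*/2, job_D:*/6}
Op 8: register job_C */4 -> active={job_A:*/13, job_B:*/13, job_C:*/4, job_D:*/6}
Final interval of job_C = 4
Next fire of job_C after T=267: (267//4+1)*4 = 268

Answer: interval=4 next_fire=268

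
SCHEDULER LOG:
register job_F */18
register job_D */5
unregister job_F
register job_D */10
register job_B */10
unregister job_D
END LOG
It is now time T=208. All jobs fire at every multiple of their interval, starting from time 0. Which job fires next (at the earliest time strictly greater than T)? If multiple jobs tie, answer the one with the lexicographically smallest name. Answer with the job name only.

Answer: job_B

Derivation:
Op 1: register job_F */18 -> active={job_F:*/18}
Op 2: register job_D */5 -> active={job_D:*/5, job_F:*/18}
Op 3: unregister job_F -> active={job_D:*/5}
Op 4: register job_D */10 -> active={job_D:*/10}
Op 5: register job_B */10 -> active={job_B:*/10, job_D:*/10}
Op 6: unregister job_D -> active={job_B:*/10}
  job_B: interval 10, next fire after T=208 is 210
Earliest = 210, winner (lex tiebreak) = job_B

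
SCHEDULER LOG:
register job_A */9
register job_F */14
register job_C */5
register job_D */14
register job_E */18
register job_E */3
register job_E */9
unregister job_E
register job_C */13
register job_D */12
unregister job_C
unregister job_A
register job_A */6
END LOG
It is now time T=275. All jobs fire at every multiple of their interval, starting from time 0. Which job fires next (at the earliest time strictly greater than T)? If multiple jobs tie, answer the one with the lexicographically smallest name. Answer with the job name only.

Answer: job_A

Derivation:
Op 1: register job_A */9 -> active={job_A:*/9}
Op 2: register job_F */14 -> active={job_A:*/9, job_F:*/14}
Op 3: register job_C */5 -> active={job_A:*/9, job_C:*/5, job_F:*/14}
Op 4: register job_D */14 -> active={job_A:*/9, job_C:*/5, job_D:*/14, job_F:*/14}
Op 5: register job_E */18 -> active={job_A:*/9, job_C:*/5, job_D:*/14, job_E:*/18, job_F:*/14}
Op 6: register job_E */3 -> active={job_A:*/9, job_C:*/5, job_D:*/14, job_E:*/3, job_F:*/14}
Op 7: register job_E */9 -> active={job_A:*/9, job_C:*/5, job_D:*/14, job_E:*/9, job_F:*/14}
Op 8: unregister job_E -> active={job_A:*/9, job_C:*/5, job_D:*/14, job_F:*/14}
Op 9: register job_C */13 -> active={job_A:*/9, job_C:*/13, job_D:*/14, job_F:*/14}
Op 10: register job_D */12 -> active={job_A:*/9, job_C:*/13, job_D:*/12, job_F:*/14}
Op 11: unregister job_C -> active={job_A:*/9, job_D:*/12, job_F:*/14}
Op 12: unregister job_A -> active={job_D:*/12, job_F:*/14}
Op 13: register job_A */6 -> active={job_A:*/6, job_D:*/12, job_F:*/14}
  job_A: interval 6, next fire after T=275 is 276
  job_D: interval 12, next fire after T=275 is 276
  job_F: interval 14, next fire after T=275 is 280
Earliest = 276, winner (lex tiebreak) = job_A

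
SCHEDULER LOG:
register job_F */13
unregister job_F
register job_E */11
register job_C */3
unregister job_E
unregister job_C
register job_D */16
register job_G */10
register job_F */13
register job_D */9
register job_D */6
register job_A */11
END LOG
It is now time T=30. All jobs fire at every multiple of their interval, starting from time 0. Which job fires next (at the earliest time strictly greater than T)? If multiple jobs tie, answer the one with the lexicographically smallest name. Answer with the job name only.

Answer: job_A

Derivation:
Op 1: register job_F */13 -> active={job_F:*/13}
Op 2: unregister job_F -> active={}
Op 3: register job_E */11 -> active={job_E:*/11}
Op 4: register job_C */3 -> active={job_C:*/3, job_E:*/11}
Op 5: unregister job_E -> active={job_C:*/3}
Op 6: unregister job_C -> active={}
Op 7: register job_D */16 -> active={job_D:*/16}
Op 8: register job_G */10 -> active={job_D:*/16, job_G:*/10}
Op 9: register job_F */13 -> active={job_D:*/16, job_F:*/13, job_G:*/10}
Op 10: register job_D */9 -> active={job_D:*/9, job_F:*/13, job_G:*/10}
Op 11: register job_D */6 -> active={job_D:*/6, job_F:*/13, job_G:*/10}
Op 12: register job_A */11 -> active={job_A:*/11, job_D:*/6, job_F:*/13, job_G:*/10}
  job_A: interval 11, next fire after T=30 is 33
  job_D: interval 6, next fire after T=30 is 36
  job_F: interval 13, next fire after T=30 is 39
  job_G: interval 10, next fire after T=30 is 40
Earliest = 33, winner (lex tiebreak) = job_A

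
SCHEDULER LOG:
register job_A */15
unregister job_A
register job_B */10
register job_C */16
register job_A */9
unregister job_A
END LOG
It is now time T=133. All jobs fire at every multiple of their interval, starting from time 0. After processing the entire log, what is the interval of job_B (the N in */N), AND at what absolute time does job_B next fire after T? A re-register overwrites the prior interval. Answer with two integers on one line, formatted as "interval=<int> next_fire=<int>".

Op 1: register job_A */15 -> active={job_A:*/15}
Op 2: unregister job_A -> active={}
Op 3: register job_B */10 -> active={job_B:*/10}
Op 4: register job_C */16 -> active={job_B:*/10, job_C:*/16}
Op 5: register job_A */9 -> active={job_A:*/9, job_B:*/10, job_C:*/16}
Op 6: unregister job_A -> active={job_B:*/10, job_C:*/16}
Final interval of job_B = 10
Next fire of job_B after T=133: (133//10+1)*10 = 140

Answer: interval=10 next_fire=140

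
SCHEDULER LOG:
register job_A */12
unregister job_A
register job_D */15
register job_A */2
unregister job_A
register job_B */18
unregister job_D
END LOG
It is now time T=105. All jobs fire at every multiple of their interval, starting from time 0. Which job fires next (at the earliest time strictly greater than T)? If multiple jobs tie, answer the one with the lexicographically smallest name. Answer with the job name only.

Answer: job_B

Derivation:
Op 1: register job_A */12 -> active={job_A:*/12}
Op 2: unregister job_A -> active={}
Op 3: register job_D */15 -> active={job_D:*/15}
Op 4: register job_A */2 -> active={job_A:*/2, job_D:*/15}
Op 5: unregister job_A -> active={job_D:*/15}
Op 6: register job_B */18 -> active={job_B:*/18, job_D:*/15}
Op 7: unregister job_D -> active={job_B:*/18}
  job_B: interval 18, next fire after T=105 is 108
Earliest = 108, winner (lex tiebreak) = job_B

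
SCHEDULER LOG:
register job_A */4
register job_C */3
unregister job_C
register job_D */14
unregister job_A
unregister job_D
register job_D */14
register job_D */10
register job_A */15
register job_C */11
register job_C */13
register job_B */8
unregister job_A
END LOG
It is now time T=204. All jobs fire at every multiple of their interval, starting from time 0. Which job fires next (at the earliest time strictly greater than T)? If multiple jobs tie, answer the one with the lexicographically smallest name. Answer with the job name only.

Op 1: register job_A */4 -> active={job_A:*/4}
Op 2: register job_C */3 -> active={job_A:*/4, job_C:*/3}
Op 3: unregister job_C -> active={job_A:*/4}
Op 4: register job_D */14 -> active={job_A:*/4, job_D:*/14}
Op 5: unregister job_A -> active={job_D:*/14}
Op 6: unregister job_D -> active={}
Op 7: register job_D */14 -> active={job_D:*/14}
Op 8: register job_D */10 -> active={job_D:*/10}
Op 9: register job_A */15 -> active={job_A:*/15, job_D:*/10}
Op 10: register job_C */11 -> active={job_A:*/15, job_C:*/11, job_D:*/10}
Op 11: register job_C */13 -> active={job_A:*/15, job_C:*/13, job_D:*/10}
Op 12: register job_B */8 -> active={job_A:*/15, job_B:*/8, job_C:*/13, job_D:*/10}
Op 13: unregister job_A -> active={job_B:*/8, job_C:*/13, job_D:*/10}
  job_B: interval 8, next fire after T=204 is 208
  job_C: interval 13, next fire after T=204 is 208
  job_D: interval 10, next fire after T=204 is 210
Earliest = 208, winner (lex tiebreak) = job_B

Answer: job_B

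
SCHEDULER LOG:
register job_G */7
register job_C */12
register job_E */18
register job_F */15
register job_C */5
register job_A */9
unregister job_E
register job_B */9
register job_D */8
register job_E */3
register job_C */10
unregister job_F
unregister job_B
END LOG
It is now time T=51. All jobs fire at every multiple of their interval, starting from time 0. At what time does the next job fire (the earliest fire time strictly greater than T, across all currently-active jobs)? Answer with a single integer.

Answer: 54

Derivation:
Op 1: register job_G */7 -> active={job_G:*/7}
Op 2: register job_C */12 -> active={job_C:*/12, job_G:*/7}
Op 3: register job_E */18 -> active={job_C:*/12, job_E:*/18, job_G:*/7}
Op 4: register job_F */15 -> active={job_C:*/12, job_E:*/18, job_F:*/15, job_G:*/7}
Op 5: register job_C */5 -> active={job_C:*/5, job_E:*/18, job_F:*/15, job_G:*/7}
Op 6: register job_A */9 -> active={job_A:*/9, job_C:*/5, job_E:*/18, job_F:*/15, job_G:*/7}
Op 7: unregister job_E -> active={job_A:*/9, job_C:*/5, job_F:*/15, job_G:*/7}
Op 8: register job_B */9 -> active={job_A:*/9, job_B:*/9, job_C:*/5, job_F:*/15, job_G:*/7}
Op 9: register job_D */8 -> active={job_A:*/9, job_B:*/9, job_C:*/5, job_D:*/8, job_F:*/15, job_G:*/7}
Op 10: register job_E */3 -> active={job_A:*/9, job_B:*/9, job_C:*/5, job_D:*/8, job_E:*/3, job_F:*/15, job_G:*/7}
Op 11: register job_C */10 -> active={job_A:*/9, job_B:*/9, job_C:*/10, job_D:*/8, job_E:*/3, job_F:*/15, job_G:*/7}
Op 12: unregister job_F -> active={job_A:*/9, job_B:*/9, job_C:*/10, job_D:*/8, job_E:*/3, job_G:*/7}
Op 13: unregister job_B -> active={job_A:*/9, job_C:*/10, job_D:*/8, job_E:*/3, job_G:*/7}
  job_A: interval 9, next fire after T=51 is 54
  job_C: interval 10, next fire after T=51 is 60
  job_D: interval 8, next fire after T=51 is 56
  job_E: interval 3, next fire after T=51 is 54
  job_G: interval 7, next fire after T=51 is 56
Earliest fire time = 54 (job job_A)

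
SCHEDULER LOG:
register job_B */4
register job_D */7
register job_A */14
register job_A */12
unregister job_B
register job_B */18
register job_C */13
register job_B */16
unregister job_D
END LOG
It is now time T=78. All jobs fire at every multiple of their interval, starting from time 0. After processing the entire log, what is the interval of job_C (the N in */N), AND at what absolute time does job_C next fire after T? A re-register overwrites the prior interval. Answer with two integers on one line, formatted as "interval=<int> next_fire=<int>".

Answer: interval=13 next_fire=91

Derivation:
Op 1: register job_B */4 -> active={job_B:*/4}
Op 2: register job_D */7 -> active={job_B:*/4, job_D:*/7}
Op 3: register job_A */14 -> active={job_A:*/14, job_B:*/4, job_D:*/7}
Op 4: register job_A */12 -> active={job_A:*/12, job_B:*/4, job_D:*/7}
Op 5: unregister job_B -> active={job_A:*/12, job_D:*/7}
Op 6: register job_B */18 -> active={job_A:*/12, job_B:*/18, job_D:*/7}
Op 7: register job_C */13 -> active={job_A:*/12, job_B:*/18, job_C:*/13, job_D:*/7}
Op 8: register job_B */16 -> active={job_A:*/12, job_B:*/16, job_C:*/13, job_D:*/7}
Op 9: unregister job_D -> active={job_A:*/12, job_B:*/16, job_C:*/13}
Final interval of job_C = 13
Next fire of job_C after T=78: (78//13+1)*13 = 91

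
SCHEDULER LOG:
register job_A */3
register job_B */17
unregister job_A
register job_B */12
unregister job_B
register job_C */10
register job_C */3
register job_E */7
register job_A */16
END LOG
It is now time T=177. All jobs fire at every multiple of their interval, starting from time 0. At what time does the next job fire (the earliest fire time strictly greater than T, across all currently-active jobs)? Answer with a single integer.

Answer: 180

Derivation:
Op 1: register job_A */3 -> active={job_A:*/3}
Op 2: register job_B */17 -> active={job_A:*/3, job_B:*/17}
Op 3: unregister job_A -> active={job_B:*/17}
Op 4: register job_B */12 -> active={job_B:*/12}
Op 5: unregister job_B -> active={}
Op 6: register job_C */10 -> active={job_C:*/10}
Op 7: register job_C */3 -> active={job_C:*/3}
Op 8: register job_E */7 -> active={job_C:*/3, job_E:*/7}
Op 9: register job_A */16 -> active={job_A:*/16, job_C:*/3, job_E:*/7}
  job_A: interval 16, next fire after T=177 is 192
  job_C: interval 3, next fire after T=177 is 180
  job_E: interval 7, next fire after T=177 is 182
Earliest fire time = 180 (job job_C)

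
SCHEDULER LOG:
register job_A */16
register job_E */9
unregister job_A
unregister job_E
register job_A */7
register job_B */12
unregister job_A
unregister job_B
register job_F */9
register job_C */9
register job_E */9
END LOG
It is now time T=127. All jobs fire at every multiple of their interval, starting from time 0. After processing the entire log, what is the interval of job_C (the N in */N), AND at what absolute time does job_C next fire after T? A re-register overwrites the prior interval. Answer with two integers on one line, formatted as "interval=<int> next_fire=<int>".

Answer: interval=9 next_fire=135

Derivation:
Op 1: register job_A */16 -> active={job_A:*/16}
Op 2: register job_E */9 -> active={job_A:*/16, job_E:*/9}
Op 3: unregister job_A -> active={job_E:*/9}
Op 4: unregister job_E -> active={}
Op 5: register job_A */7 -> active={job_A:*/7}
Op 6: register job_B */12 -> active={job_A:*/7, job_B:*/12}
Op 7: unregister job_A -> active={job_B:*/12}
Op 8: unregister job_B -> active={}
Op 9: register job_F */9 -> active={job_F:*/9}
Op 10: register job_C */9 -> active={job_C:*/9, job_F:*/9}
Op 11: register job_E */9 -> active={job_C:*/9, job_E:*/9, job_F:*/9}
Final interval of job_C = 9
Next fire of job_C after T=127: (127//9+1)*9 = 135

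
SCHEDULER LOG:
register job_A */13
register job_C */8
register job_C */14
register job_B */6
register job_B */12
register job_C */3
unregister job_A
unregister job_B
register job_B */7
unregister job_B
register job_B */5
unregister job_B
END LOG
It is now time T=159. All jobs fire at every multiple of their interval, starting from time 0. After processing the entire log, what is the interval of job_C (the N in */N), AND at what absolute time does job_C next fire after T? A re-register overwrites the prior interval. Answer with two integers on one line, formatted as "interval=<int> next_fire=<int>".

Answer: interval=3 next_fire=162

Derivation:
Op 1: register job_A */13 -> active={job_A:*/13}
Op 2: register job_C */8 -> active={job_A:*/13, job_C:*/8}
Op 3: register job_C */14 -> active={job_A:*/13, job_C:*/14}
Op 4: register job_B */6 -> active={job_A:*/13, job_B:*/6, job_C:*/14}
Op 5: register job_B */12 -> active={job_A:*/13, job_B:*/12, job_C:*/14}
Op 6: register job_C */3 -> active={job_A:*/13, job_B:*/12, job_C:*/3}
Op 7: unregister job_A -> active={job_B:*/12, job_C:*/3}
Op 8: unregister job_B -> active={job_C:*/3}
Op 9: register job_B */7 -> active={job_B:*/7, job_C:*/3}
Op 10: unregister job_B -> active={job_C:*/3}
Op 11: register job_B */5 -> active={job_B:*/5, job_C:*/3}
Op 12: unregister job_B -> active={job_C:*/3}
Final interval of job_C = 3
Next fire of job_C after T=159: (159//3+1)*3 = 162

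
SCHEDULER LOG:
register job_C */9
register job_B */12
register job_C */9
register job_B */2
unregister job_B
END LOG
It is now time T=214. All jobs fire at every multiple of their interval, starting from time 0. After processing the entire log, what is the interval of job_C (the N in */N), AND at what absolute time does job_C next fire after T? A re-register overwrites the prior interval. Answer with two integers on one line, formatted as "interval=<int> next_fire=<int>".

Op 1: register job_C */9 -> active={job_C:*/9}
Op 2: register job_B */12 -> active={job_B:*/12, job_C:*/9}
Op 3: register job_C */9 -> active={job_B:*/12, job_C:*/9}
Op 4: register job_B */2 -> active={job_B:*/2, job_C:*/9}
Op 5: unregister job_B -> active={job_C:*/9}
Final interval of job_C = 9
Next fire of job_C after T=214: (214//9+1)*9 = 216

Answer: interval=9 next_fire=216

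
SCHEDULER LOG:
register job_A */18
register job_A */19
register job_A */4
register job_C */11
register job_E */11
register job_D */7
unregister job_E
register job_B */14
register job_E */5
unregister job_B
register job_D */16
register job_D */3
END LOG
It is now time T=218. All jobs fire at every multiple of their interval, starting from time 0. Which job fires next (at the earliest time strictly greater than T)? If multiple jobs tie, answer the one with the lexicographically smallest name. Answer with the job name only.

Op 1: register job_A */18 -> active={job_A:*/18}
Op 2: register job_A */19 -> active={job_A:*/19}
Op 3: register job_A */4 -> active={job_A:*/4}
Op 4: register job_C */11 -> active={job_A:*/4, job_C:*/11}
Op 5: register job_E */11 -> active={job_A:*/4, job_C:*/11, job_E:*/11}
Op 6: register job_D */7 -> active={job_A:*/4, job_C:*/11, job_D:*/7, job_E:*/11}
Op 7: unregister job_E -> active={job_A:*/4, job_C:*/11, job_D:*/7}
Op 8: register job_B */14 -> active={job_A:*/4, job_B:*/14, job_C:*/11, job_D:*/7}
Op 9: register job_E */5 -> active={job_A:*/4, job_B:*/14, job_C:*/11, job_D:*/7, job_E:*/5}
Op 10: unregister job_B -> active={job_A:*/4, job_C:*/11, job_D:*/7, job_E:*/5}
Op 11: register job_D */16 -> active={job_A:*/4, job_C:*/11, job_D:*/16, job_E:*/5}
Op 12: register job_D */3 -> active={job_A:*/4, job_C:*/11, job_D:*/3, job_E:*/5}
  job_A: interval 4, next fire after T=218 is 220
  job_C: interval 11, next fire after T=218 is 220
  job_D: interval 3, next fire after T=218 is 219
  job_E: interval 5, next fire after T=218 is 220
Earliest = 219, winner (lex tiebreak) = job_D

Answer: job_D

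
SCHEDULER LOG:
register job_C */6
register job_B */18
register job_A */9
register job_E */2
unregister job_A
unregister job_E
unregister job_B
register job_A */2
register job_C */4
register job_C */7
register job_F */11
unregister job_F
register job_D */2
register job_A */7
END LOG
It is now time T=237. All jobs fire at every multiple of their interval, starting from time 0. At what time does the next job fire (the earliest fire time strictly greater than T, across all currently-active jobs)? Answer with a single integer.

Answer: 238

Derivation:
Op 1: register job_C */6 -> active={job_C:*/6}
Op 2: register job_B */18 -> active={job_B:*/18, job_C:*/6}
Op 3: register job_A */9 -> active={job_A:*/9, job_B:*/18, job_C:*/6}
Op 4: register job_E */2 -> active={job_A:*/9, job_B:*/18, job_C:*/6, job_E:*/2}
Op 5: unregister job_A -> active={job_B:*/18, job_C:*/6, job_E:*/2}
Op 6: unregister job_E -> active={job_B:*/18, job_C:*/6}
Op 7: unregister job_B -> active={job_C:*/6}
Op 8: register job_A */2 -> active={job_A:*/2, job_C:*/6}
Op 9: register job_C */4 -> active={job_A:*/2, job_C:*/4}
Op 10: register job_C */7 -> active={job_A:*/2, job_C:*/7}
Op 11: register job_F */11 -> active={job_A:*/2, job_C:*/7, job_F:*/11}
Op 12: unregister job_F -> active={job_A:*/2, job_C:*/7}
Op 13: register job_D */2 -> active={job_A:*/2, job_C:*/7, job_D:*/2}
Op 14: register job_A */7 -> active={job_A:*/7, job_C:*/7, job_D:*/2}
  job_A: interval 7, next fire after T=237 is 238
  job_C: interval 7, next fire after T=237 is 238
  job_D: interval 2, next fire after T=237 is 238
Earliest fire time = 238 (job job_A)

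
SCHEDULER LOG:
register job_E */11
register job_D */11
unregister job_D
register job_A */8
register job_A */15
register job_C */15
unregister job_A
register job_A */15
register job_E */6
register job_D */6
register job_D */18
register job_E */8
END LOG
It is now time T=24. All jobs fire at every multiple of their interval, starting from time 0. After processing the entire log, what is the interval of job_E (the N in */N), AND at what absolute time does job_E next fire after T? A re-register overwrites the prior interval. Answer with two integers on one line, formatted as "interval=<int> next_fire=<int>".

Op 1: register job_E */11 -> active={job_E:*/11}
Op 2: register job_D */11 -> active={job_D:*/11, job_E:*/11}
Op 3: unregister job_D -> active={job_E:*/11}
Op 4: register job_A */8 -> active={job_A:*/8, job_E:*/11}
Op 5: register job_A */15 -> active={job_A:*/15, job_E:*/11}
Op 6: register job_C */15 -> active={job_A:*/15, job_C:*/15, job_E:*/11}
Op 7: unregister job_A -> active={job_C:*/15, job_E:*/11}
Op 8: register job_A */15 -> active={job_A:*/15, job_C:*/15, job_E:*/11}
Op 9: register job_E */6 -> active={job_A:*/15, job_C:*/15, job_E:*/6}
Op 10: register job_D */6 -> active={job_A:*/15, job_C:*/15, job_D:*/6, job_E:*/6}
Op 11: register job_D */18 -> active={job_A:*/15, job_C:*/15, job_D:*/18, job_E:*/6}
Op 12: register job_E */8 -> active={job_A:*/15, job_C:*/15, job_D:*/18, job_E:*/8}
Final interval of job_E = 8
Next fire of job_E after T=24: (24//8+1)*8 = 32

Answer: interval=8 next_fire=32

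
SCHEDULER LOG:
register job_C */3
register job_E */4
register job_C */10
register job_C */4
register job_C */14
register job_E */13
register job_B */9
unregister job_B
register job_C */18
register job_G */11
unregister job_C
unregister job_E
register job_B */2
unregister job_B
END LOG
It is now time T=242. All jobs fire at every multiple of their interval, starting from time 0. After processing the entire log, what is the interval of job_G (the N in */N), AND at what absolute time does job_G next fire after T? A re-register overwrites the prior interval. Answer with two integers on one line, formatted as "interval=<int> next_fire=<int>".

Op 1: register job_C */3 -> active={job_C:*/3}
Op 2: register job_E */4 -> active={job_C:*/3, job_E:*/4}
Op 3: register job_C */10 -> active={job_C:*/10, job_E:*/4}
Op 4: register job_C */4 -> active={job_C:*/4, job_E:*/4}
Op 5: register job_C */14 -> active={job_C:*/14, job_E:*/4}
Op 6: register job_E */13 -> active={job_C:*/14, job_E:*/13}
Op 7: register job_B */9 -> active={job_B:*/9, job_C:*/14, job_E:*/13}
Op 8: unregister job_B -> active={job_C:*/14, job_E:*/13}
Op 9: register job_C */18 -> active={job_C:*/18, job_E:*/13}
Op 10: register job_G */11 -> active={job_C:*/18, job_E:*/13, job_G:*/11}
Op 11: unregister job_C -> active={job_E:*/13, job_G:*/11}
Op 12: unregister job_E -> active={job_G:*/11}
Op 13: register job_B */2 -> active={job_B:*/2, job_G:*/11}
Op 14: unregister job_B -> active={job_G:*/11}
Final interval of job_G = 11
Next fire of job_G after T=242: (242//11+1)*11 = 253

Answer: interval=11 next_fire=253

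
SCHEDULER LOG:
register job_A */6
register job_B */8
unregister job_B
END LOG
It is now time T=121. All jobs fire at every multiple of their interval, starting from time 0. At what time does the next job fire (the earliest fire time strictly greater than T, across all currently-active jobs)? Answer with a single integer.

Answer: 126

Derivation:
Op 1: register job_A */6 -> active={job_A:*/6}
Op 2: register job_B */8 -> active={job_A:*/6, job_B:*/8}
Op 3: unregister job_B -> active={job_A:*/6}
  job_A: interval 6, next fire after T=121 is 126
Earliest fire time = 126 (job job_A)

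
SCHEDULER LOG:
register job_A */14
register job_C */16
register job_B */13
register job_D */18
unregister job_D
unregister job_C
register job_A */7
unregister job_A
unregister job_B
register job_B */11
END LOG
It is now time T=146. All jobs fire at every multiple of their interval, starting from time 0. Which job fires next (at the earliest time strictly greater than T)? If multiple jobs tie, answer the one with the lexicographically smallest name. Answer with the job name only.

Answer: job_B

Derivation:
Op 1: register job_A */14 -> active={job_A:*/14}
Op 2: register job_C */16 -> active={job_A:*/14, job_C:*/16}
Op 3: register job_B */13 -> active={job_A:*/14, job_B:*/13, job_C:*/16}
Op 4: register job_D */18 -> active={job_A:*/14, job_B:*/13, job_C:*/16, job_D:*/18}
Op 5: unregister job_D -> active={job_A:*/14, job_B:*/13, job_C:*/16}
Op 6: unregister job_C -> active={job_A:*/14, job_B:*/13}
Op 7: register job_A */7 -> active={job_A:*/7, job_B:*/13}
Op 8: unregister job_A -> active={job_B:*/13}
Op 9: unregister job_B -> active={}
Op 10: register job_B */11 -> active={job_B:*/11}
  job_B: interval 11, next fire after T=146 is 154
Earliest = 154, winner (lex tiebreak) = job_B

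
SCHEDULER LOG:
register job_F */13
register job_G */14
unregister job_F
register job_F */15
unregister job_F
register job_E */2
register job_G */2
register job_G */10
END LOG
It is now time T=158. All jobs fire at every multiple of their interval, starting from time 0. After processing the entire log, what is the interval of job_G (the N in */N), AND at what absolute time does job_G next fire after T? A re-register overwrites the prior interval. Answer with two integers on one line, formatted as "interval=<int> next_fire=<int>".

Answer: interval=10 next_fire=160

Derivation:
Op 1: register job_F */13 -> active={job_F:*/13}
Op 2: register job_G */14 -> active={job_F:*/13, job_G:*/14}
Op 3: unregister job_F -> active={job_G:*/14}
Op 4: register job_F */15 -> active={job_F:*/15, job_G:*/14}
Op 5: unregister job_F -> active={job_G:*/14}
Op 6: register job_E */2 -> active={job_E:*/2, job_G:*/14}
Op 7: register job_G */2 -> active={job_E:*/2, job_G:*/2}
Op 8: register job_G */10 -> active={job_E:*/2, job_G:*/10}
Final interval of job_G = 10
Next fire of job_G after T=158: (158//10+1)*10 = 160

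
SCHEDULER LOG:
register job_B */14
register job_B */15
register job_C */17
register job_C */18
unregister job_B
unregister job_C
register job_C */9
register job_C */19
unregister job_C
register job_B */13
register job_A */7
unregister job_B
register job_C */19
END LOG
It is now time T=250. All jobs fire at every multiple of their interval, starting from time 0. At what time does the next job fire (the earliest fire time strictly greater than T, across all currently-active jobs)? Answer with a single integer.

Answer: 252

Derivation:
Op 1: register job_B */14 -> active={job_B:*/14}
Op 2: register job_B */15 -> active={job_B:*/15}
Op 3: register job_C */17 -> active={job_B:*/15, job_C:*/17}
Op 4: register job_C */18 -> active={job_B:*/15, job_C:*/18}
Op 5: unregister job_B -> active={job_C:*/18}
Op 6: unregister job_C -> active={}
Op 7: register job_C */9 -> active={job_C:*/9}
Op 8: register job_C */19 -> active={job_C:*/19}
Op 9: unregister job_C -> active={}
Op 10: register job_B */13 -> active={job_B:*/13}
Op 11: register job_A */7 -> active={job_A:*/7, job_B:*/13}
Op 12: unregister job_B -> active={job_A:*/7}
Op 13: register job_C */19 -> active={job_A:*/7, job_C:*/19}
  job_A: interval 7, next fire after T=250 is 252
  job_C: interval 19, next fire after T=250 is 266
Earliest fire time = 252 (job job_A)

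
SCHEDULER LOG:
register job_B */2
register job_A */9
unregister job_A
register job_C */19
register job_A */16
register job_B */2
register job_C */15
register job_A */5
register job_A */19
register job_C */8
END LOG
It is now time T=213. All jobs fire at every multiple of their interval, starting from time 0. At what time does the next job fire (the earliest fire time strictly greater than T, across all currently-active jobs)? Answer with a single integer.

Op 1: register job_B */2 -> active={job_B:*/2}
Op 2: register job_A */9 -> active={job_A:*/9, job_B:*/2}
Op 3: unregister job_A -> active={job_B:*/2}
Op 4: register job_C */19 -> active={job_B:*/2, job_C:*/19}
Op 5: register job_A */16 -> active={job_A:*/16, job_B:*/2, job_C:*/19}
Op 6: register job_B */2 -> active={job_A:*/16, job_B:*/2, job_C:*/19}
Op 7: register job_C */15 -> active={job_A:*/16, job_B:*/2, job_C:*/15}
Op 8: register job_A */5 -> active={job_A:*/5, job_B:*/2, job_C:*/15}
Op 9: register job_A */19 -> active={job_A:*/19, job_B:*/2, job_C:*/15}
Op 10: register job_C */8 -> active={job_A:*/19, job_B:*/2, job_C:*/8}
  job_A: interval 19, next fire after T=213 is 228
  job_B: interval 2, next fire after T=213 is 214
  job_C: interval 8, next fire after T=213 is 216
Earliest fire time = 214 (job job_B)

Answer: 214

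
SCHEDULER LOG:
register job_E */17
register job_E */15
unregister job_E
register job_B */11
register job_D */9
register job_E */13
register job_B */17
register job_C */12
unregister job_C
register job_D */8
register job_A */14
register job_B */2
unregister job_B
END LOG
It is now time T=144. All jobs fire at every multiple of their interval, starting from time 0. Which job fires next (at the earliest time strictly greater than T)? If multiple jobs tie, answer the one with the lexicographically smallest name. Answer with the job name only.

Answer: job_D

Derivation:
Op 1: register job_E */17 -> active={job_E:*/17}
Op 2: register job_E */15 -> active={job_E:*/15}
Op 3: unregister job_E -> active={}
Op 4: register job_B */11 -> active={job_B:*/11}
Op 5: register job_D */9 -> active={job_B:*/11, job_D:*/9}
Op 6: register job_E */13 -> active={job_B:*/11, job_D:*/9, job_E:*/13}
Op 7: register job_B */17 -> active={job_B:*/17, job_D:*/9, job_E:*/13}
Op 8: register job_C */12 -> active={job_B:*/17, job_C:*/12, job_D:*/9, job_E:*/13}
Op 9: unregister job_C -> active={job_B:*/17, job_D:*/9, job_E:*/13}
Op 10: register job_D */8 -> active={job_B:*/17, job_D:*/8, job_E:*/13}
Op 11: register job_A */14 -> active={job_A:*/14, job_B:*/17, job_D:*/8, job_E:*/13}
Op 12: register job_B */2 -> active={job_A:*/14, job_B:*/2, job_D:*/8, job_E:*/13}
Op 13: unregister job_B -> active={job_A:*/14, job_D:*/8, job_E:*/13}
  job_A: interval 14, next fire after T=144 is 154
  job_D: interval 8, next fire after T=144 is 152
  job_E: interval 13, next fire after T=144 is 156
Earliest = 152, winner (lex tiebreak) = job_D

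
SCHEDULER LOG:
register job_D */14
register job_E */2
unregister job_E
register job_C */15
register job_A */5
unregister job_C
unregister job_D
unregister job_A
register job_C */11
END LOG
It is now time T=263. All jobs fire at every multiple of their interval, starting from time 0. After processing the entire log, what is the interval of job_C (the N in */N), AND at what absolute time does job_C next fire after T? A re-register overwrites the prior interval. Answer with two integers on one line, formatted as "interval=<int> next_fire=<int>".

Answer: interval=11 next_fire=264

Derivation:
Op 1: register job_D */14 -> active={job_D:*/14}
Op 2: register job_E */2 -> active={job_D:*/14, job_E:*/2}
Op 3: unregister job_E -> active={job_D:*/14}
Op 4: register job_C */15 -> active={job_C:*/15, job_D:*/14}
Op 5: register job_A */5 -> active={job_A:*/5, job_C:*/15, job_D:*/14}
Op 6: unregister job_C -> active={job_A:*/5, job_D:*/14}
Op 7: unregister job_D -> active={job_A:*/5}
Op 8: unregister job_A -> active={}
Op 9: register job_C */11 -> active={job_C:*/11}
Final interval of job_C = 11
Next fire of job_C after T=263: (263//11+1)*11 = 264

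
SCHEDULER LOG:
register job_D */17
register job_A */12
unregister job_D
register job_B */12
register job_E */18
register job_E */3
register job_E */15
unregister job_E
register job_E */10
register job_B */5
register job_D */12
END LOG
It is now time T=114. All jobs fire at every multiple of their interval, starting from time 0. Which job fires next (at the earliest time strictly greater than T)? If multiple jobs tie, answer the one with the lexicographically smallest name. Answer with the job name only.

Op 1: register job_D */17 -> active={job_D:*/17}
Op 2: register job_A */12 -> active={job_A:*/12, job_D:*/17}
Op 3: unregister job_D -> active={job_A:*/12}
Op 4: register job_B */12 -> active={job_A:*/12, job_B:*/12}
Op 5: register job_E */18 -> active={job_A:*/12, job_B:*/12, job_E:*/18}
Op 6: register job_E */3 -> active={job_A:*/12, job_B:*/12, job_E:*/3}
Op 7: register job_E */15 -> active={job_A:*/12, job_B:*/12, job_E:*/15}
Op 8: unregister job_E -> active={job_A:*/12, job_B:*/12}
Op 9: register job_E */10 -> active={job_A:*/12, job_B:*/12, job_E:*/10}
Op 10: register job_B */5 -> active={job_A:*/12, job_B:*/5, job_E:*/10}
Op 11: register job_D */12 -> active={job_A:*/12, job_B:*/5, job_D:*/12, job_E:*/10}
  job_A: interval 12, next fire after T=114 is 120
  job_B: interval 5, next fire after T=114 is 115
  job_D: interval 12, next fire after T=114 is 120
  job_E: interval 10, next fire after T=114 is 120
Earliest = 115, winner (lex tiebreak) = job_B

Answer: job_B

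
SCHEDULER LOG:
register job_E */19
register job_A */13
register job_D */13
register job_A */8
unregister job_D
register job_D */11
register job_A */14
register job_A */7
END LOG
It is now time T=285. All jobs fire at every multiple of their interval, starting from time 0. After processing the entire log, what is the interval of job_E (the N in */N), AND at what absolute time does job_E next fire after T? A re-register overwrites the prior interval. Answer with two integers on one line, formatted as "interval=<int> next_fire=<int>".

Answer: interval=19 next_fire=304

Derivation:
Op 1: register job_E */19 -> active={job_E:*/19}
Op 2: register job_A */13 -> active={job_A:*/13, job_E:*/19}
Op 3: register job_D */13 -> active={job_A:*/13, job_D:*/13, job_E:*/19}
Op 4: register job_A */8 -> active={job_A:*/8, job_D:*/13, job_E:*/19}
Op 5: unregister job_D -> active={job_A:*/8, job_E:*/19}
Op 6: register job_D */11 -> active={job_A:*/8, job_D:*/11, job_E:*/19}
Op 7: register job_A */14 -> active={job_A:*/14, job_D:*/11, job_E:*/19}
Op 8: register job_A */7 -> active={job_A:*/7, job_D:*/11, job_E:*/19}
Final interval of job_E = 19
Next fire of job_E after T=285: (285//19+1)*19 = 304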